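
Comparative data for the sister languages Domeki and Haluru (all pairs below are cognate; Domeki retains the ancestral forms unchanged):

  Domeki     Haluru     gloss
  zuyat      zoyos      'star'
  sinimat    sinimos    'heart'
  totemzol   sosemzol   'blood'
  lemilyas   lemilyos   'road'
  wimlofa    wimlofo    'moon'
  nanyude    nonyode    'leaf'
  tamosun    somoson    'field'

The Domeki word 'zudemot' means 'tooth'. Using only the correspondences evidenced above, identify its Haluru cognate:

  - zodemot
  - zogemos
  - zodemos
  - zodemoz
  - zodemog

zuyat ~ zoyos, nanyude ~ nonyode — Domeki u corresponds to Haluru o after a consonant, before a consonant other than r, m, n, p, b, f, v.
zuyat ~ zoyos, sinimat ~ sinimos — Domeki t corresponds to Haluru s word-finally.
Applying these to Domeki 'zudemot':
  zudemot → zodemot   (u→o after a consonant, before a consonant other than r, m, n, p, b, f, v)
  zodemot → zodemos   (t→s word-finally)
So the Haluru cognate is 'zodemos'.

zodemos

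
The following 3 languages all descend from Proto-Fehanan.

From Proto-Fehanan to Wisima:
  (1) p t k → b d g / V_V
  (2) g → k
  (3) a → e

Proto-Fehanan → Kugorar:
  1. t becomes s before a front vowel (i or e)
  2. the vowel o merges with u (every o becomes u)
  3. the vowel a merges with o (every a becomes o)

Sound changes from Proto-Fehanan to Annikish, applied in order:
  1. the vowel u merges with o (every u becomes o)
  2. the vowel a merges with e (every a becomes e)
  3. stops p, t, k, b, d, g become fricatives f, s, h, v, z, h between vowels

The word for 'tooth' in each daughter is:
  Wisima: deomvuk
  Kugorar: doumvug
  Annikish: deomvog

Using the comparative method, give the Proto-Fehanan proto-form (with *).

Position 6: Wisima has u, Kugorar has u, Annikish has o. Wisima preserves u here (none of its changes turn any other segment into u), so the proto-segment is *u.
Position 7: Wisima has k, Kugorar has g, Annikish has g. Kugorar preserves g here (none of its changes turn any other segment into g), so the proto-segment is *g.
Position 3: Wisima has o, Kugorar has u, Annikish has o. Wisima preserves o here (none of its changes turn any other segment into o), so the proto-segment is *o.
This points to *daomvug. Verify forward in each daughter:
Wisima: *daomvug
  daomvug (rule 1 does not apply)
  daomvug → daomvuk   [unconditioned shift]
  daomvuk → deomvuk   [vowel merger]
  giving Wisima deomvuk.
Kugorar: start from *daomvug.
  rule 1: no change — daomvug
  rule 2 (vowel merger): daomvug → daumvug
  rule 3 (vowel merger): daumvug → doumvug
  ⇒ Kugorar doumvug
Annikish: *daomvug
  daomvug → daomvog   [vowel merger]
  daomvog → deomvog   [vowel merger]
  deomvog (rule 3 does not apply)
  giving Annikish deomvog.
No other proto-form is consistent with every reflex, so the reconstruction is *daomvug.

*daomvug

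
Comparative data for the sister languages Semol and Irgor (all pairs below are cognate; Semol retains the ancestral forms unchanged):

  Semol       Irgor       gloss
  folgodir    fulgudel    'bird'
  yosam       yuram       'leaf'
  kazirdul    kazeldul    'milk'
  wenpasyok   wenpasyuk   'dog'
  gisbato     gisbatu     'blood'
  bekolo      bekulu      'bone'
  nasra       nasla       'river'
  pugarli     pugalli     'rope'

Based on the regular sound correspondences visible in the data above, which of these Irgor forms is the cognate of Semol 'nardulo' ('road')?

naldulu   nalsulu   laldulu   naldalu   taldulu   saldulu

naldulu

kazirdul ~ kazeldul, pugarli ~ pugalli — Semol r corresponds to Irgor l after a vowel, before a consonant other than r, m, n, p, b, f, v.
gisbato ~ gisbatu, bekolo ~ bekulu — Semol o corresponds to Irgor u word-finally.
Applying these to Semol 'nardulo':
  nardulo → naldulo   (r→l after a vowel, before a consonant other than r, m, n, p, b, f, v)
  naldulo → naldulu   (o→u word-finally)
So the Irgor cognate is 'naldulu'.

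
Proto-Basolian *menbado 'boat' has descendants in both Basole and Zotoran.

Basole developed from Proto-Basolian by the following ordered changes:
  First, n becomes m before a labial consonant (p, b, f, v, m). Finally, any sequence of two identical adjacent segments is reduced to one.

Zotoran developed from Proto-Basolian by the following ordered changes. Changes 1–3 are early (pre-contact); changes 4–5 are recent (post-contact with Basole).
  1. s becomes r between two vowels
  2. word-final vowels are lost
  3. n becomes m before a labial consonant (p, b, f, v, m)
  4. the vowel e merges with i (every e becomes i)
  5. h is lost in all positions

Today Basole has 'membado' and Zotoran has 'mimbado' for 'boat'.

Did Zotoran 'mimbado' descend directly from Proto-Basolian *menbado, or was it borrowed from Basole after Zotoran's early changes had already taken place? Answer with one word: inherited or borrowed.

borrowed

If inherited, *menbado would pass through all of Zotoran's changes:
Zotoran: *menbado
  menbado (rule 1 does not apply)
  menbado → menbad   [apocope]
  menbad → membad   [nasal place assimilation]
  membad → mimbad   [vowel merger]
  mimbad (rule 5 does not apply)
  giving Zotoran mimbad.
If borrowed from Basole 'membado' after the early changes, it would undergo only the recent ones:
  rule 4 (vowel merger): membado → mimbado
  rule 5 (h-loss): no change (mimbado)
  ⇒ as a loan: mimbado
Zotoran 'mimbado' matches the loan outcome 'mimbado', not the inherited 'mimbad' — it skipped the early Zotoran changes, so it was borrowed from Basole.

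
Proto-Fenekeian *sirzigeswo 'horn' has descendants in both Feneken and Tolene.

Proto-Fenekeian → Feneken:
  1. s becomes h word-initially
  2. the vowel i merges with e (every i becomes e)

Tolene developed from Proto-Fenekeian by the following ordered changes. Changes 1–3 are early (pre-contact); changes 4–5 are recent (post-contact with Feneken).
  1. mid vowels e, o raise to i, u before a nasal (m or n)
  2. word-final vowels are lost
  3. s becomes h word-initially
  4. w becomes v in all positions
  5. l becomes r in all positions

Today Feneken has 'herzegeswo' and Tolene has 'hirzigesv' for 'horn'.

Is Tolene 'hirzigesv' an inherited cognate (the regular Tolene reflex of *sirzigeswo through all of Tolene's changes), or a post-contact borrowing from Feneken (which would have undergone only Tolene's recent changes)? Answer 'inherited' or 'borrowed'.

If inherited, *sirzigeswo would pass through all of Tolene's changes:
Tolene: *sirzigeswo
  sirzigeswo (rule 1 does not apply)
  sirzigeswo → sirzigesw   [apocope]
  sirzigesw → hirzigesw   [debuccalisation]
  hirzigesw → hirzigesv   [unconditioned shift]
  hirzigesv (rule 5 does not apply)
  giving Tolene hirzigesv.
If borrowed from Feneken 'herzegeswo' after the early changes, it would undergo only the recent ones:
  rule 4 (unconditioned shift): herzegeswo → herzegesvo
  rule 5 (unconditioned shift): no change (herzegesvo)
  ⇒ as a loan: herzegesvo
Tolene 'hirzigesv' matches the inherited outcome exactly, so it is an inherited cognate, not a loan.

inherited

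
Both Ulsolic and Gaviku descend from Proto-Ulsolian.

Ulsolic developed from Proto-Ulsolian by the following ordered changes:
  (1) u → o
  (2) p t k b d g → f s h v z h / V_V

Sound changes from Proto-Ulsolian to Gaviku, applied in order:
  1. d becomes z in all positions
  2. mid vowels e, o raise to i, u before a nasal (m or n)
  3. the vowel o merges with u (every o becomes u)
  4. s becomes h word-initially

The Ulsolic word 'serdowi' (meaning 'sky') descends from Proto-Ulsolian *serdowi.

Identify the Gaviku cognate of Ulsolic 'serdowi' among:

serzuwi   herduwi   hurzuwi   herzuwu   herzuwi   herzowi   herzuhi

herzuwi

Gaviku: *serdowi > serzowi > serzuwi > herzuwi  (by unconditioned shift, vowel merger, debuccalisation)
Only 'herzuwi' matches the regular Gaviku development of *serdowi.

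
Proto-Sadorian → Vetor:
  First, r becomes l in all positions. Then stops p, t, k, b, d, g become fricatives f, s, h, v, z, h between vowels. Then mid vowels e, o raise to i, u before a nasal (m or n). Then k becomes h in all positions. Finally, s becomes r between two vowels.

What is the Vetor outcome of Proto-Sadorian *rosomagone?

lorumahune

Vetor: *rosomagone > losomagone > losomahone > losumahune > lorumahune  (by unconditioned shift, intervocalic lenition, pre-nasal raising, rhotacism)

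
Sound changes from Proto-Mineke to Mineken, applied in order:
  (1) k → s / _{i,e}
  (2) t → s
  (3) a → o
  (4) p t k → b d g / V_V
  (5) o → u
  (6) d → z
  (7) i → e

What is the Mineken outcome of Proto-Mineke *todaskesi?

Mineken: start from *todaskesi.
  rule 1 (palatalisation): todaskesi → todassesi
  rule 2 (unconditioned shift): todassesi → sodassesi
  rule 3 (vowel merger): sodassesi → sodossesi
  rule 4: no change — sodossesi
  rule 5 (vowel merger): sodossesi → sudussesi
  rule 6 (unconditioned shift): sudussesi → suzussesi
  rule 7 (vowel merger): suzussesi → suzussese
  ⇒ Mineken suzussese

suzussese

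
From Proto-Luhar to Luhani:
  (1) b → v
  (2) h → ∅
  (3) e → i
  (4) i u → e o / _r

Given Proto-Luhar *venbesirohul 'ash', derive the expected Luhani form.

Luhani: *venbesirohul
  venbesirohul → venvesirohul   [unconditioned shift]
  venvesirohul → venvesiroul   [h-loss]
  venvesiroul → vinvisiroul   [vowel merger]
  vinvisiroul → vinviseroul   [pre-rhotic lowering]
  giving Luhani vinviseroul.

vinviseroul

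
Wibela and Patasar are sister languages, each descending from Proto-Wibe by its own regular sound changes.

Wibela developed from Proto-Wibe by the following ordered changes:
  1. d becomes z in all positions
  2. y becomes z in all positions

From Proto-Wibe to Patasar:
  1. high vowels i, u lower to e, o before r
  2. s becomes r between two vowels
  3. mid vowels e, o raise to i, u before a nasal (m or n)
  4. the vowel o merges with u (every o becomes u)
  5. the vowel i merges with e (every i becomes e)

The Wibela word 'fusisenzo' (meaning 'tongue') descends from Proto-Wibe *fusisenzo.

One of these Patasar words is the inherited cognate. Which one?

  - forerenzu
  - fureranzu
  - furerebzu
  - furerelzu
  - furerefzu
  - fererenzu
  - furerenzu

Patasar: *fusisenzo
  fusisenzo (rule 1 does not apply)
  fusisenzo → furirenzo   [rhotacism]
  furirenzo → furirinzo   [pre-nasal raising]
  furirinzo → furirinzu   [vowel merger]
  furirinzu → furerenzu   [vowel merger]
  giving Patasar furerenzu.
The other candidates each miss or misapply at least one Patasar change.

furerenzu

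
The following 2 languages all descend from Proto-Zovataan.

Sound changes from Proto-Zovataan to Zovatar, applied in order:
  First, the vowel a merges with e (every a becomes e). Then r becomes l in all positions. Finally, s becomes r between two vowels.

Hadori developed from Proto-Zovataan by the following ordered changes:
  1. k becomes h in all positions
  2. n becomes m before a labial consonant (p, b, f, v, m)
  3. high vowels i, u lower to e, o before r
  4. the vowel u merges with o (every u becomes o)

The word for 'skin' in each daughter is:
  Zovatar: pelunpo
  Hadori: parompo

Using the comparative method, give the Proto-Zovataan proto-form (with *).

Position 4: Zovatar has u, Hadori has o. Zovatar preserves u here (none of its changes turn any other segment into u), so the proto-segment is *u.
Position 5: Zovatar has n, Hadori has m. Zovatar preserves n here (none of its changes turn any other segment into n), so the proto-segment is *n.
Continuing position by position gives *parunpo; check it forward:
Zovatar: start from *parunpo.
  rule 1 (vowel merger): parunpo → perunpo
  rule 2 (unconditioned shift): perunpo → pelunpo
  rule 3: no change — pelunpo
  ⇒ Zovatar pelunpo
Hadori: *parunpo
  parunpo (rule 1 does not apply)
  parunpo → parumpo   [nasal place assimilation]
  parumpo (rule 3 does not apply)
  parumpo → parompo   [vowel merger]
  giving Hadori parompo.
*parunpo is the unique common source.

*parunpo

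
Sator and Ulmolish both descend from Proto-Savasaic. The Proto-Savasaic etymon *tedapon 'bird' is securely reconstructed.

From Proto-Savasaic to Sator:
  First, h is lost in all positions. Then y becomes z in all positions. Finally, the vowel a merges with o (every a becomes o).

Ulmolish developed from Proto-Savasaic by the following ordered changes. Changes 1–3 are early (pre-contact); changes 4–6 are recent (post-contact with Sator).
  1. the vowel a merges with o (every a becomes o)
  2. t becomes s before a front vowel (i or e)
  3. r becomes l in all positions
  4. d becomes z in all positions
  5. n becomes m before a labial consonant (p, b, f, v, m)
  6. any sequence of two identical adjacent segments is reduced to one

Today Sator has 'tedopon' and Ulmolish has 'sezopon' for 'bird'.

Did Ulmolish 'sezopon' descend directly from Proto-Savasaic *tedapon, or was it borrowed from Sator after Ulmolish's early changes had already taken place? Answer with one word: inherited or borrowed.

inherited

If inherited, *tedapon would pass through all of Ulmolish's changes:
Ulmolish: *tedapon > tedopon > sedopon > sezopon  (by vowel merger, palatalisation, unconditioned shift)
If borrowed from Sator 'tedopon' after the early changes, it would undergo only the recent ones:
  rule 4 (unconditioned shift): tedopon → tezopon
  rule 5 (nasal place assimilation): no change (tezopon)
  rule 6 (degemination): no change (tezopon)
  ⇒ as a loan: tezopon
Ulmolish 'sezopon' matches the inherited outcome exactly, so it is an inherited cognate, not a loan.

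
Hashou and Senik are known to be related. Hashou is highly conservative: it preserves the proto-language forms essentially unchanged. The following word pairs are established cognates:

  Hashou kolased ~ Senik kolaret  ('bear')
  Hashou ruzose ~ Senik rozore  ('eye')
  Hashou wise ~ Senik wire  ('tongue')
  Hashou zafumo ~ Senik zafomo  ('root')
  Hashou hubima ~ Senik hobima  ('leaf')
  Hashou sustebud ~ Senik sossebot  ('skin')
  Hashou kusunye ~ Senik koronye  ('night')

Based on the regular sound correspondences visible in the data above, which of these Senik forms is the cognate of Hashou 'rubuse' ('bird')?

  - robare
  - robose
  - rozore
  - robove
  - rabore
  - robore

robore

hubima ~ hobima — Hashou u corresponds to Senik o after a consonant, before a labial obstruent.
ruzose ~ rozore, sustebud ~ sossebot — Hashou u corresponds to Senik o after a consonant, before a consonant other than r, m, n, p, b, f, v.
kolased ~ kolaret, ruzose ~ rozore — Hashou s corresponds to Senik r between vowels (before a front vowel).
Applying these to Hashou 'rubuse':
  rubuse → robuse   (u→o after a consonant, before a labial obstruent)
  robuse → robose   (u→o after a consonant, before a consonant other than r, m, n, p, b, f, v)
  robose → robore   (s→r between vowels (before a front vowel))
So the Senik cognate is 'robore'.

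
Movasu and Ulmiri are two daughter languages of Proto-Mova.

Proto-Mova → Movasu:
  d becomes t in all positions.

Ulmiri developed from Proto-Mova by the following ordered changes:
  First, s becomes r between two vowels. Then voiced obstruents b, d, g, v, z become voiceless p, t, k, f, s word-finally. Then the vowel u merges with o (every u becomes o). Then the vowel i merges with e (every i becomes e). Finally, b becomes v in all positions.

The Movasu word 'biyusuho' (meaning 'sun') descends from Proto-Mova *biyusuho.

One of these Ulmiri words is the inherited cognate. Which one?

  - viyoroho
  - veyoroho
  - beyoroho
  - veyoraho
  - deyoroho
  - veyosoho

veyoroho

Ulmiri: *biyusuho > biyuruho > biyoroho > beyoroho > veyoroho  (by rhotacism, vowel merger, vowel merger, unconditioned shift)
The other candidates each miss or misapply at least one Ulmiri change.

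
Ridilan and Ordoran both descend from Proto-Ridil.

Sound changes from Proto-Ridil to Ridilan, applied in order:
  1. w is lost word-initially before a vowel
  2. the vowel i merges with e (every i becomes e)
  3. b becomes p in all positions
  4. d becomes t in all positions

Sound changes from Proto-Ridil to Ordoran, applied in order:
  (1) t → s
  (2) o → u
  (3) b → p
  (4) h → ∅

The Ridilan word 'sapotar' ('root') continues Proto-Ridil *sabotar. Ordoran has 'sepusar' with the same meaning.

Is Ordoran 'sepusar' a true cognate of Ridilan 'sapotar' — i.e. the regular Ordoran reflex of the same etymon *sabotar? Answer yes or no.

Derive the expected Ordoran reflex of *sabotar:
Ordoran: start from *sabotar.
  rule 1 (unconditioned shift): sabotar → sabosar
  rule 2 (vowel merger): sabosar → sabusar
  rule 3 (unconditioned shift): sabusar → sapusar
  rule 4: no change — sapusar
  ⇒ Ordoran sapusar
The regular Ordoran reflex would be 'sapusar', but the attested form is 'sepusar'. The correspondence is irregular, so they are not cognates (the Ordoran form has a different source).

no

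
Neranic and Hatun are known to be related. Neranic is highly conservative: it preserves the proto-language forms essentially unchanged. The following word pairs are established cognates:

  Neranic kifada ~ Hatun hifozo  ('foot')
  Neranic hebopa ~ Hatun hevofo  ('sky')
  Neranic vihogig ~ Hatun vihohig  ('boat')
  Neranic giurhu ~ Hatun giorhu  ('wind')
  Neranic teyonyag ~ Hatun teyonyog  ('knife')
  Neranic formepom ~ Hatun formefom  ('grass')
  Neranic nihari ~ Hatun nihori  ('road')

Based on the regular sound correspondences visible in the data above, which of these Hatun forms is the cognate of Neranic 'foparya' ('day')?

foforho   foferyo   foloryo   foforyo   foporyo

foforyo

hebopa ~ hevofo — Neranic p corresponds to Hatun f between vowels (before a back vowel).
nihari ~ nihori — Neranic a corresponds to Hatun o after a consonant, before r.
kifada ~ hifozo, hebopa ~ hevofo — Neranic a corresponds to Hatun o word-finally.
Applying these to Neranic 'foparya':
  foparya → fofarya   (p→f between vowels (before a back vowel))
  fofarya → foforya   (a→o after a consonant, before r)
  foforya → foforyo   (a→o word-finally)
So the Hatun cognate is 'foforyo'.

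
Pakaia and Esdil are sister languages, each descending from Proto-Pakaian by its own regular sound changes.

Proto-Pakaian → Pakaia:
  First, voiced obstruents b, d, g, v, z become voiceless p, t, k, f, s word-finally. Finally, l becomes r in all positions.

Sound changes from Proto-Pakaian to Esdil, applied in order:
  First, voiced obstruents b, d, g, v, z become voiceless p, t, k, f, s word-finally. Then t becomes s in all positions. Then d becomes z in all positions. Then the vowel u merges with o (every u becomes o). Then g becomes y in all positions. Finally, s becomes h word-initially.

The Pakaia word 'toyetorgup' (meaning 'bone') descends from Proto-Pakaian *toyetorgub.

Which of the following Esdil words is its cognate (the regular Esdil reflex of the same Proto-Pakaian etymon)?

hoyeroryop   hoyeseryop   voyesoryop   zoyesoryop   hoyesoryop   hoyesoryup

hoyesoryop

Esdil: start from *toyetorgub.
  rule 1 (final devoicing): toyetorgub → toyetorgup
  rule 2 (unconditioned shift): toyetorgup → soyesorgup
  rule 3: no change — soyesorgup
  rule 4 (vowel merger): soyesorgup → soyesorgop
  rule 5 (unconditioned shift): soyesorgop → soyesoryop
  rule 6 (debuccalisation): soyesoryop → hoyesoryop
  ⇒ Esdil hoyesoryop
The other candidates each miss or misapply at least one Esdil change.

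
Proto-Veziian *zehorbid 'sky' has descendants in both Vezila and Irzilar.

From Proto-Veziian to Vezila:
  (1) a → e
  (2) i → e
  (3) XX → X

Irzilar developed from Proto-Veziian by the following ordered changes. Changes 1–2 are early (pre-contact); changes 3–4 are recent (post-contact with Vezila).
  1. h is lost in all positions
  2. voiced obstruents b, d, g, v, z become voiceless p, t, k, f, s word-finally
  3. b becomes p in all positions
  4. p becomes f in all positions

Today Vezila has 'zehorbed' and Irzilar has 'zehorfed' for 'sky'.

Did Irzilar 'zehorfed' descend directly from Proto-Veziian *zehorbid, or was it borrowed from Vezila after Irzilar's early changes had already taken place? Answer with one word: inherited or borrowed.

borrowed

If inherited, *zehorbid would pass through all of Irzilar's changes:
Irzilar: *zehorbid
  zehorbid → zeorbid   [h-loss]
  zeorbid → zeorbit   [final devoicing]
  zeorbit → zeorpit   [unconditioned shift]
  zeorpit → zeorfit   [unconditioned shift]
  giving Irzilar zeorfit.
If borrowed from Vezila 'zehorbed' after the early changes, it would undergo only the recent ones:
  rule 3 (unconditioned shift): zehorbed → zehorped
  rule 4 (unconditioned shift): zehorped → zehorfed
  ⇒ as a loan: zehorfed
Irzilar 'zehorfed' matches the loan outcome 'zehorfed', not the inherited 'zeorfit' — it skipped the early Irzilar changes, so it was borrowed from Vezila.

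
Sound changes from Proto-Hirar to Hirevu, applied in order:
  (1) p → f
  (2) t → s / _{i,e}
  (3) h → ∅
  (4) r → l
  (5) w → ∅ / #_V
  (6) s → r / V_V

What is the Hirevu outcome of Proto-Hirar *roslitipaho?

loslirifao

Hirevu: *roslitipaho > roslitifaho > roslisifaho > roslisifao > loslisifao > loslirifao  (by unconditioned shift, palatalisation, h-loss, unconditioned shift, rhotacism)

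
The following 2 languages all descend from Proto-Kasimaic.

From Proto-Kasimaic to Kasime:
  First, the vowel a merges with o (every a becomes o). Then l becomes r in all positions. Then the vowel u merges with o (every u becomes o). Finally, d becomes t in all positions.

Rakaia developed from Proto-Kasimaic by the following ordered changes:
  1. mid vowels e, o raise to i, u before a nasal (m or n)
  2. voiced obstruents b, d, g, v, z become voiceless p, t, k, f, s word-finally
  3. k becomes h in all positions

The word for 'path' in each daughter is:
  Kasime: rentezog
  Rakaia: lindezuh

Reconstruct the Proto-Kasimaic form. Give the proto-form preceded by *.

*lendezug

Position 2: Kasime has e, Rakaia has i. Kasime preserves e here (none of its changes turn any other segment into e), so the proto-segment is *e.
Position 4: Kasime has t, Rakaia has d. Rakaia preserves d here (none of its changes turn any other segment into d), so the proto-segment is *d.
Position 8: Kasime has g, Rakaia has h. Kasime preserves g here (none of its changes turn any other segment into g), so the proto-segment is *g.
Continuing position by position gives *lendezug; check it forward:
Kasime: *lendezug
  lendezug (rule 1 does not apply)
  lendezug → rendezug   [unconditioned shift]
  rendezug → rendezog   [vowel merger]
  rendezog → rentezog   [unconditioned shift]
  giving Kasime rentezog.
Rakaia: *lendezug > lindezug > lindezuk > lindezuh  (by pre-nasal raising, final devoicing, unconditioned shift)
Only *lendezug yields all of Kasime rentezog, Rakaia lindezuh.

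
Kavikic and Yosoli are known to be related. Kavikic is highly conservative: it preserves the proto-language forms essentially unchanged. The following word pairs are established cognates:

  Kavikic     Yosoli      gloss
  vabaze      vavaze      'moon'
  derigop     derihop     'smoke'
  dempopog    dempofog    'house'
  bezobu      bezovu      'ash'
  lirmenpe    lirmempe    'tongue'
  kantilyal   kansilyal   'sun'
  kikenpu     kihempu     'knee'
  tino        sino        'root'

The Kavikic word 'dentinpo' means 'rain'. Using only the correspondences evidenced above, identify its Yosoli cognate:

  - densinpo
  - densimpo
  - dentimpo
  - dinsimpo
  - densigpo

densimpo

kantilyal ~ kansilyal — Kavikic t corresponds to Yosoli s after a consonant, before a front vowel.
lirmenpe ~ lirmempe, kikenpu ~ kihempu — Kavikic n corresponds to Yosoli m after a vowel, before a labial obstruent.
Applying these to Kavikic 'dentinpo':
  dentinpo → densinpo   (t→s after a consonant, before a front vowel)
  densinpo → densimpo   (n→m after a vowel, before a labial obstruent)
So the Yosoli cognate is 'densimpo'.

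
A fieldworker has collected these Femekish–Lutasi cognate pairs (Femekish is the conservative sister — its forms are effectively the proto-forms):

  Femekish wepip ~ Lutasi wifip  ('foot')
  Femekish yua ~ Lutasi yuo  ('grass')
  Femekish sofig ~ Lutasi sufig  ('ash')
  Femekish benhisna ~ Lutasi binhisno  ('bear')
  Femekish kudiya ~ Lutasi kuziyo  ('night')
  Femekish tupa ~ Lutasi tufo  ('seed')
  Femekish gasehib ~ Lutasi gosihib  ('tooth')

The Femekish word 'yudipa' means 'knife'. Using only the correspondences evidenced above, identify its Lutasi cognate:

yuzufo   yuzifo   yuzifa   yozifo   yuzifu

kudiya ~ kuziyo — Femekish d corresponds to Lutasi z between vowels (before a front vowel).
tupa ~ tufo — Femekish p corresponds to Lutasi f between vowels (before a back vowel).
benhisna ~ binhisno, kudiya ~ kuziyo — Femekish a corresponds to Lutasi o word-finally.
Applying these to Femekish 'yudipa':
  yudipa → yuzipa   (d→z between vowels (before a front vowel))
  yuzipa → yuzifa   (p→f between vowels (before a back vowel))
  yuzifa → yuzifo   (a→o word-finally)
So the Lutasi cognate is 'yuzifo'.

yuzifo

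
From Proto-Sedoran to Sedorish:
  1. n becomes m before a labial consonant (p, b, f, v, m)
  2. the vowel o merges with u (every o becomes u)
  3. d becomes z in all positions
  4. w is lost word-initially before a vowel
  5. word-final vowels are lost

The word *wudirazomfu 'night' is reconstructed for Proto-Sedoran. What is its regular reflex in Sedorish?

Sedorish: *wudirazomfu
  wudirazomfu (rule 1 does not apply)
  wudirazomfu → wudirazumfu   [vowel merger]
  wudirazumfu → wuzirazumfu   [unconditioned shift]
  wuzirazumfu → uzirazumfu   [glide loss]
  uzirazumfu → uzirazumf   [apocope]
  giving Sedorish uzirazumf.

uzirazumf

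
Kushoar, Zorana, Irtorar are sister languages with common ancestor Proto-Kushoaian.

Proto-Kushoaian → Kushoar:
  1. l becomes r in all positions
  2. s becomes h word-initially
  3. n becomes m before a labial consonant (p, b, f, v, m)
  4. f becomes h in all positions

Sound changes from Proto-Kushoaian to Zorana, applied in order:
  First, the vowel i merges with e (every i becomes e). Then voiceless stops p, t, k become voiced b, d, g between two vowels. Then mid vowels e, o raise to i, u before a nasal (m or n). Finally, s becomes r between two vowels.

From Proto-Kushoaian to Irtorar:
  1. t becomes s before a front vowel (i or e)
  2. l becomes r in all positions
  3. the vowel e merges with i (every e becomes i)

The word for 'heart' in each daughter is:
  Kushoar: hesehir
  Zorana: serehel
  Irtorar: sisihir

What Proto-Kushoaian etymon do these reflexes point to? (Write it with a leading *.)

*sesehil

Position 3: Kushoar has s, Zorana has r, Irtorar has s. Kushoar preserves s here (none of its changes turn any other segment into s), so the proto-segment is *s.
Position 1: Kushoar has h, Zorana has s, Irtorar has s. Zorana preserves s here (none of its changes turn any other segment into s), so the proto-segment is *s.
Position 6: Kushoar has i, Zorana has e, Irtorar has i. Kushoar preserves i here (none of its changes turn any other segment into i), so the proto-segment is *i.
Continuing position by position gives *sesehil; check it forward:
Kushoar: start from *sesehil.
  rule 1 (unconditioned shift): sesehil → sesehir
  rule 2 (debuccalisation): sesehir → hesehir
  rule 3: no change — hesehir
  rule 4: no change — hesehir
  ⇒ Kushoar hesehir
Zorana: *sesehil
  sesehil → sesehel   [vowel merger]
  sesehel (rule 2 does not apply)
  sesehel (rule 3 does not apply)
  sesehel → serehel   [rhotacism]
  giving Zorana serehel.
Irtorar: start from *sesehil.
  rule 1: no change — sesehil
  rule 2 (unconditioned shift): sesehil → sesehir
  rule 3 (vowel merger): sesehir → sisihir
  ⇒ Irtorar sisihir
No other proto-form is consistent with every reflex, so the reconstruction is *sesehil.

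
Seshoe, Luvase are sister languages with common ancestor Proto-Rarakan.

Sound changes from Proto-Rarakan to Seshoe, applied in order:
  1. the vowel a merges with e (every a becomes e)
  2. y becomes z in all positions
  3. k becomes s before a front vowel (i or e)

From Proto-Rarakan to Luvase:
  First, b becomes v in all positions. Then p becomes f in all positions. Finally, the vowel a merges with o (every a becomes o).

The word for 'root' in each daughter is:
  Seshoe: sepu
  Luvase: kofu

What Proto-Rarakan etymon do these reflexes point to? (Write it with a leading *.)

Position 1: Seshoe has s, Luvase has k. Luvase preserves k here (none of its changes turn any other segment into k), so the proto-segment is *k.
Position 3: Seshoe has p, Luvase has f. Seshoe preserves p here (none of its changes turn any other segment into p), so the proto-segment is *p.
This points to *kapu. Verify forward in each daughter:
Seshoe: start from *kapu.
  rule 1 (vowel merger): kapu → kepu
  rule 2: no change — kepu
  rule 3 (palatalisation): kepu → sepu
  ⇒ Seshoe sepu
Luvase: start from *kapu.
  rule 1: no change — kapu
  rule 2 (unconditioned shift): kapu → kafu
  rule 3 (vowel merger): kafu → kofu
  ⇒ Luvase kofu
*kapu is the unique common source.

*kapu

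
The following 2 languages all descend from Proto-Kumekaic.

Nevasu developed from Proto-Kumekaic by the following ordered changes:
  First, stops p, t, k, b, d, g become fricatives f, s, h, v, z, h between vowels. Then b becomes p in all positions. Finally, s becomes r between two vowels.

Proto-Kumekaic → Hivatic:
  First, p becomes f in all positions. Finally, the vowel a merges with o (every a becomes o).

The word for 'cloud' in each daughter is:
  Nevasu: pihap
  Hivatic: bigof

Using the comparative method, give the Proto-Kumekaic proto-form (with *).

Position 1: Nevasu has p, Hivatic has b. Hivatic preserves b here (none of its changes turn any other segment into b), so the proto-segment is *b.
Position 4: Nevasu has a, Hivatic has o. Nevasu preserves a here (none of its changes turn any other segment into a), so the proto-segment is *a.
Position 5: Nevasu has p, Hivatic has f. Taking the neighbouring segments as reconstructed: Nevasu p could go back to *p or *b; Hivatic f could go back to *p or *f — the one source consistent with every daughter is *p.
Verify the candidate proto-form against each daughter:
Nevasu: *bigap > bihap > pihap  (by intervocalic lenition, unconditioned shift)
Hivatic: *bigap > bigaf > bigof  (by unconditioned shift, vowel merger)
No other proto-form is consistent with every reflex, so the reconstruction is *bigap.

*bigap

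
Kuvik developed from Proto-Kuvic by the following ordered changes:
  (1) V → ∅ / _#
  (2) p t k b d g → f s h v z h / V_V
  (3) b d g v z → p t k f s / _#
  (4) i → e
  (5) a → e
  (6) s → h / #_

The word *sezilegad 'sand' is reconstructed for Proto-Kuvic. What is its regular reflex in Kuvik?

Kuvik: *sezilegad
  sezilegad (rule 1 does not apply)
  sezilegad → sezilehad   [intervocalic lenition]
  sezilehad → sezilehat   [final devoicing]
  sezilehat → sezelehat   [vowel merger]
  sezelehat → sezelehet   [vowel merger]
  sezelehet → hezelehet   [debuccalisation]
  giving Kuvik hezelehet.

hezelehet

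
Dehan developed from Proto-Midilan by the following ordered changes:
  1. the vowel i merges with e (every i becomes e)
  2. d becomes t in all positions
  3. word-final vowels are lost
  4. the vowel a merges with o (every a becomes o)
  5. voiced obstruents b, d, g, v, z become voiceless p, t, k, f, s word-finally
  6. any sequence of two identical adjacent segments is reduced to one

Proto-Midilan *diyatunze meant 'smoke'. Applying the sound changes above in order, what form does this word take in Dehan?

Dehan: *diyatunze > deyatunze > teyatunze > teyatunz > teyotunz > teyotuns  (by vowel merger, unconditioned shift, apocope, vowel merger, final devoicing)

teyotuns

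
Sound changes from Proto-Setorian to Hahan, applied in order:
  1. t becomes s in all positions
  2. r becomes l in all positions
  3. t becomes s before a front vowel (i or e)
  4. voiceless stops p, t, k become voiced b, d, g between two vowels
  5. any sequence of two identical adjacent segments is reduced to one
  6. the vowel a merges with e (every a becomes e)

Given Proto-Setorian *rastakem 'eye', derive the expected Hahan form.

lesegem

Hahan: *rastakem > rassakem > lassakem > lassagem > lasagem > lesegem  (by unconditioned shift, unconditioned shift, intervocalic voicing, degemination, vowel merger)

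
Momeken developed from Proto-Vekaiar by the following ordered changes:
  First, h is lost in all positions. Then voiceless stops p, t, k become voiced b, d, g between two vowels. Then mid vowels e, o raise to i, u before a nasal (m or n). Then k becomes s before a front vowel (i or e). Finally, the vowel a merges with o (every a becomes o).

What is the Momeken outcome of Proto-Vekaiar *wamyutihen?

Momeken: *wamyutihen
  wamyutihen → wamyutien   [h-loss]
  wamyutien → wamyudien   [intervocalic voicing]
  wamyudien → wamyudiin   [pre-nasal raising]
  wamyudiin (rule 4 does not apply)
  wamyudiin → womyudiin   [vowel merger]
  giving Momeken womyudiin.

womyudiin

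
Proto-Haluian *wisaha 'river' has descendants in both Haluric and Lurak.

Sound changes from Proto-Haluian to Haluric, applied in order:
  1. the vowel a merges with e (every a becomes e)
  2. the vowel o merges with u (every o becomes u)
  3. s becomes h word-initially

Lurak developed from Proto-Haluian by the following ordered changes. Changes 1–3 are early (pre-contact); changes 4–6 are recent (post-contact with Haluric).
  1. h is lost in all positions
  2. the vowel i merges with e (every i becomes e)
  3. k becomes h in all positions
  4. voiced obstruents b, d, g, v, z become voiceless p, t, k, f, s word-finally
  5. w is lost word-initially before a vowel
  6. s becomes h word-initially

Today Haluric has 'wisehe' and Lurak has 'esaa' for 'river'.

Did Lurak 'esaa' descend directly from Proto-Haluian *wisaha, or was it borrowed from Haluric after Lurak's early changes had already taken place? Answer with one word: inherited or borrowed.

inherited

If inherited, *wisaha would pass through all of Lurak's changes:
Lurak: *wisaha > wisaa > wesaa > esaa  (by h-loss, vowel merger, glide loss)
If borrowed from Haluric 'wisehe' after the early changes, it would undergo only the recent ones:
  rule 4 (final devoicing): no change (wisehe)
  rule 5 (glide loss): wisehe → isehe
  rule 6 (debuccalisation): no change (isehe)
  ⇒ as a loan: isehe
Lurak 'esaa' matches the inherited outcome exactly, so it is an inherited cognate, not a loan.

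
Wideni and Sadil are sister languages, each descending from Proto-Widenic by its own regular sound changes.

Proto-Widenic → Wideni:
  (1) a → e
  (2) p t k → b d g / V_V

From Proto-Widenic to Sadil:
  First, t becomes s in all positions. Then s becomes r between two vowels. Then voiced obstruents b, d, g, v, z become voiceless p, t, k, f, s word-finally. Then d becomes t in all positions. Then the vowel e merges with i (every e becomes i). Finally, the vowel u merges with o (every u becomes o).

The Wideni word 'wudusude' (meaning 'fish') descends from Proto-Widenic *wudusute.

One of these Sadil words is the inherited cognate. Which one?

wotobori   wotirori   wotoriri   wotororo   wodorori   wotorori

wotorori

Sadil: *wudusute > wudususe > wudurure > wuturure > wutururi > wotorori  (by unconditioned shift, rhotacism, unconditioned shift, vowel merger, vowel merger)
Only 'wotorori' matches the regular Sadil development of *wudusute.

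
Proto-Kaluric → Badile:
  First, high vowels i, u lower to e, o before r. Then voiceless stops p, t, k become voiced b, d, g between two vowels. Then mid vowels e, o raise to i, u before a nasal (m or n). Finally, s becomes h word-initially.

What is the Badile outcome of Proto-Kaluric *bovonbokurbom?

bovunbogorbum

Badile: start from *bovonbokurbom.
  rule 1 (pre-rhotic lowering): bovonbokurbom → bovonbokorbom
  rule 2 (intervocalic voicing): bovonbokorbom → bovonbogorbom
  rule 3 (pre-nasal raising): bovonbogorbom → bovunbogorbum
  rule 4: no change — bovunbogorbum
  ⇒ Badile bovunbogorbum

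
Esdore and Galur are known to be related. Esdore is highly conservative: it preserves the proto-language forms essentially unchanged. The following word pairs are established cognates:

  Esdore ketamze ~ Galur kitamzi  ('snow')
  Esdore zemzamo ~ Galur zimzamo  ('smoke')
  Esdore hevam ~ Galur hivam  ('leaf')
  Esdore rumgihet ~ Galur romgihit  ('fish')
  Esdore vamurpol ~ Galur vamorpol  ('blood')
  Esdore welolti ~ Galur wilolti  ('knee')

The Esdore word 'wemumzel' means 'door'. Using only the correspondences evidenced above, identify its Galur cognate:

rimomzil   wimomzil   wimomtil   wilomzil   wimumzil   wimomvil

wimomzil

zemzamo ~ zimzamo — Esdore e corresponds to Galur i after a consonant, before a nasal.
rumgihet ~ romgihit — Esdore u corresponds to Galur o after a consonant, before a nasal.
ketamze ~ kitamzi, rumgihet ~ romgihit — Esdore e corresponds to Galur i after a consonant, before a consonant other than r, m, n, p, b, f, v.
Applying these to Esdore 'wemumzel':
  wemumzel → wimumzel   (e→i after a consonant, before a nasal)
  wimumzel → wimomzel   (u→o after a consonant, before a nasal)
  wimomzel → wimomzil   (e→i after a consonant, before a consonant other than r, m, n, p, b, f, v)
So the Galur cognate is 'wimomzil'.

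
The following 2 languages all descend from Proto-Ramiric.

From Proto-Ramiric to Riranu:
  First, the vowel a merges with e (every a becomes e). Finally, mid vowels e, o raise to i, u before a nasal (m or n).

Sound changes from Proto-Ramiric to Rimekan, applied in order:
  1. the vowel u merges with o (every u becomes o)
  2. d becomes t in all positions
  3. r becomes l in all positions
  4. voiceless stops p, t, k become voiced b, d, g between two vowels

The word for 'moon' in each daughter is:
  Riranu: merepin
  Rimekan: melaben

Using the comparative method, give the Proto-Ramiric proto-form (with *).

*merapen

Position 5: Riranu has p, Rimekan has b. Riranu preserves p here (none of its changes turn any other segment into p), so the proto-segment is *p.
Position 4: Riranu has e, Rimekan has a. Rimekan preserves a here (none of its changes turn any other segment into a), so the proto-segment is *a.
Position 3: Riranu has r, Rimekan has l. Riranu preserves r here (none of its changes turn any other segment into r), so the proto-segment is *r.
Continuing position by position gives *merapen; check it forward:
Riranu: *merapen
  merapen → merepen   [vowel merger]
  merepen → merepin   [pre-nasal raising]
  giving Riranu merepin.
Rimekan: start from *merapen.
  rule 1: no change — merapen
  rule 2: no change — merapen
  rule 3 (unconditioned shift): merapen → melapen
  rule 4 (intervocalic voicing): melapen → melaben
  ⇒ Rimekan melaben
*merapen is the unique common source.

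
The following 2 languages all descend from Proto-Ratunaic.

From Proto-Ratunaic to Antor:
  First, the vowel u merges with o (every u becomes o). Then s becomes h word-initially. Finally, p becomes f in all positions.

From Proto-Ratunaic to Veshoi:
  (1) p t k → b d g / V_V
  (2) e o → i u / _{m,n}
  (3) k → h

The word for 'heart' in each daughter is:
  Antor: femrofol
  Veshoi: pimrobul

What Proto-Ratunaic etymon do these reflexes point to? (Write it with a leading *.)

Position 1: Antor has f, Veshoi has p. Veshoi preserves p here (none of its changes turn any other segment into p), so the proto-segment is *p.
Position 2: Antor has e, Veshoi has i. Antor preserves e here (none of its changes turn any other segment into e), so the proto-segment is *e.
Verify the candidate proto-form against each daughter:
Antor: start from *pemropul.
  rule 1 (vowel merger): pemropul → pemropol
  rule 2: no change — pemropol
  rule 3 (unconditioned shift): pemropol → femrofol
  ⇒ Antor femrofol
Veshoi: start from *pemropul.
  rule 1 (intervocalic voicing): pemropul → pemrobul
  rule 2 (pre-nasal raising): pemrobul → pimrobul
  rule 3: no change — pimrobul
  ⇒ Veshoi pimrobul
No other proto-form is consistent with every reflex, so the reconstruction is *pemropul.

*pemropul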